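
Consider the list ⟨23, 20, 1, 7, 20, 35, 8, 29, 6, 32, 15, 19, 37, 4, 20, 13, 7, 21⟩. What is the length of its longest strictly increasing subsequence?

Let dp[i] be the longest increasing subsequence ending at position i. Then dp = [1, 1, 1, 2, 3, 4, 3, 4, 2, 5, 4, 5, 6, 2, 6, 4, 3, 7].
The maximum is 7; one witness is 1, 7, 8, 15, 19, 20, 21 at positions 3,4,7,11,12,15,18.

7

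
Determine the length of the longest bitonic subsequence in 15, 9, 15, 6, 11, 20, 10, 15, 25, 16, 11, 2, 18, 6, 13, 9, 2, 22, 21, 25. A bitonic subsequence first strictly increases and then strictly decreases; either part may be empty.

8

Let inc[i] be the LIS ending at i and dec[i] the longest strictly decreasing subsequence starting at i. inc = [1, 1, 2, 1, 2, 3, 2, 3, 4, 4, 3, 1, 5, 2, 4, 3, 1, 6, 6, 7], dec = [5, 3, 5, 2, 4, 5, 3, 4, 5, 4, 3, 1, 4, 2, 3, 2, 1, 2, 1, 1].
max_i inc[i]+dec[i]−1 = 8, with one witness 9, 15, 20, 25, 18, 13, 9, 2.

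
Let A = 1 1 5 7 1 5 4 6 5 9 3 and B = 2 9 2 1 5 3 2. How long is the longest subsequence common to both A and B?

3

Backtracking the LCS table gives one alignment: 1 (A5,B4) → 5 (A9,B5) → 3 (A11,B6).
So the longest common subsequence has length 3.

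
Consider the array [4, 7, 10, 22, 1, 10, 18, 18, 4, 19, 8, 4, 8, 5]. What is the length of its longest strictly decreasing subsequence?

One longest decreasing subsequence is 22, 10, 8, 4 (positions 4,6,11,12), of length 4; no longer one exists.

4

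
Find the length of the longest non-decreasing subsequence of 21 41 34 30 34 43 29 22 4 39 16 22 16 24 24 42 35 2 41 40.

Let dp[i] be the longest non-decreasing subsequence ending at position i. Then dp = [1, 2, 2, 2, 3, 4, 2, 2, 1, 4, 2, 3, 3, 4, 5, 6, 6, 1, 7, 7].
The maximum is 7; one witness is 21, 22, 22, 24, 24, 35, 41 at positions 1,8,12,14,15,17,19.

7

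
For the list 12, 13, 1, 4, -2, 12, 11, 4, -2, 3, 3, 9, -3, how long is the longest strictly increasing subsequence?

3

Let dp[i] be the longest increasing subsequence ending at position i. Then dp = [1, 2, 1, 2, 1, 3, 3, 2, 1, 2, 2, 3, 1].
The maximum is 3; one witness is 1, 4, 12 at positions 3,4,6.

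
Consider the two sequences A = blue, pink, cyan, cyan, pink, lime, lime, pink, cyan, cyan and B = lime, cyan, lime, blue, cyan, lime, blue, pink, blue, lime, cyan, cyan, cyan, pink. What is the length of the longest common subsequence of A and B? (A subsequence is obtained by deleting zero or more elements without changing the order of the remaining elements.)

6

Backtracking the LCS table gives one alignment: blue (A1,B4) → cyan (A3,B5) → pink (A5,B8) → lime (A6,B10) → cyan (A9,B12) → cyan (A10,B13).
So the longest common subsequence has length 6.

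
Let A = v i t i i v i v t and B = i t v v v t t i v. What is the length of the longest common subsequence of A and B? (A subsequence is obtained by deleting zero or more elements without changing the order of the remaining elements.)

5

A longest common subsequence is itviv (length 5); the LCS DP confirms no longer common subsequence exists.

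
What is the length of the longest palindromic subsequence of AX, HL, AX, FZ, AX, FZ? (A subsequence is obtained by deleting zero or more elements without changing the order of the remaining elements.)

One longest palindromic subsequence is FZ AX FZ (positions 4,5,6); it reads the same forward and backward, and the interval DP gives dp[1][6] = 3.

3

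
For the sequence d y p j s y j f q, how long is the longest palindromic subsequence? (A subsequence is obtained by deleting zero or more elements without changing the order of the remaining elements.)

3

One longest palindromic subsequence is jyj (positions 4,6,7); it reads the same forward and backward, and the interval DP gives dp[1][9] = 3.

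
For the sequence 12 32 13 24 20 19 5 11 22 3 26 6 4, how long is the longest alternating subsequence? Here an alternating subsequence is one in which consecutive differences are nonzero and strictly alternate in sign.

9

A longest alternating subsequence is 12, 32, 13, 24, 5, 11, 3, 26, 6 (positions 1,2,3,4,7,8,10,11,12); its 8 consecutive differences strictly alternate in sign, and length 9 is optimal.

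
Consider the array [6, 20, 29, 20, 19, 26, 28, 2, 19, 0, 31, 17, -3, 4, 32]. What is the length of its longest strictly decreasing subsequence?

6

Let dp[i] be the longest decreasing subsequence ending at position i. Then dp = [1, 1, 1, 2, 3, 2, 2, 4, 3, 5, 1, 4, 6, 5, 1].
The maximum is 6; one witness is 29, 20, 19, 2, 0, -3 at positions 3,4,5,8,10,13.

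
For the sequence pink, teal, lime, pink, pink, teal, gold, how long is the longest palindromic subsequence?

4

Using dp[i][j] = 2 + dp[i+1][j−1] if the ends match, else max(dp[i+1][j], dp[i][j−1]):
dp[1][7] = 4. A witness is teal pink pink teal at positions 2,4,5,6.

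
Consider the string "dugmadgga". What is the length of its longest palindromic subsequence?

4

One longest palindromic subsequence is agga (positions 5,7,8,9); it reads the same forward and backward, and the interval DP gives dp[1][9] = 4.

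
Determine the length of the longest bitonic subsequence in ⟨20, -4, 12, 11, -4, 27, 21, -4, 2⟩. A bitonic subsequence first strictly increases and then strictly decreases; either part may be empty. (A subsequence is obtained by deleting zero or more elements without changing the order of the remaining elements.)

5

One longest bitonic subsequence is -4, 12, 27, 21, 2 (positions 2,3,6,7,9): it rises to 27 then falls. Length 5 is optimal.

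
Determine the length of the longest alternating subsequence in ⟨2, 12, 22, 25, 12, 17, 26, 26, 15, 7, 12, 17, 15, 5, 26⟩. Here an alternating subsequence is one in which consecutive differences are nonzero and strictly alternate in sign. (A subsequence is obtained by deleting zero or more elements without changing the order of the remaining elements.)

8

Track the best alternating length ending on an up-step vs a down-step at each position: up/down = 1/1, 2/1, 2/1, 2/1, 2/3, 4/3, 4/1, 4/1, 4/5, 2/5, 6/5, 6/5, 6/7, 2/7, 8/1.
The maximum over both is 8; one such subsequence is 2, 22, 12, 17, 15, 17, 15, 26.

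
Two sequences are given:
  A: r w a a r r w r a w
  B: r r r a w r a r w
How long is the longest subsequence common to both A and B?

7

A longest common subsequence is rrrwraw (length 7); the LCS DP confirms no longer common subsequence exists.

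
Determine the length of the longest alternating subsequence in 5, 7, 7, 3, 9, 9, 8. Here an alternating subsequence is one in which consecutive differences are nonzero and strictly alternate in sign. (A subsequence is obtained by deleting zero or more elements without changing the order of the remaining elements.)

5

Track the best alternating length ending on an up-step vs a down-step at each position: up/down = 1/1, 2/1, 2/1, 1/3, 4/1, 4/1, 4/5.
The maximum over both is 5; one such subsequence is 5, 7, 3, 9, 8.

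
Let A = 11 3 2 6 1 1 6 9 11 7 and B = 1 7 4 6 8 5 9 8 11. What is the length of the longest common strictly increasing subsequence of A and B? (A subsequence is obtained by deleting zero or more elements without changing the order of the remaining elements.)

For each value that appears in both, track the longest common increasing run ending there.
The best achievable length is 4; one witness is 1, 6, 9, 11 (A-positions 5,7,8,9, B-positions 1,4,7,9).

4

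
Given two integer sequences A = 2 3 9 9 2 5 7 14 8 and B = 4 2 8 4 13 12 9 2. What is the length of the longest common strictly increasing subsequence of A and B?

A longest common strictly increasing subsequence is 2, 8 (length 2); it appears in order in both A and B, and no longer such subsequence exists.

2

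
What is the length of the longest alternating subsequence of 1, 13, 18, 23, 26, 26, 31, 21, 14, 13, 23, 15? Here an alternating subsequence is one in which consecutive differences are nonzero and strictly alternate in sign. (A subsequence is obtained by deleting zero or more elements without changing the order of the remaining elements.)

Track the best alternating length ending on an up-step vs a down-step at each position: up/down = 1/1, 2/1, 2/1, 2/1, 2/1, 2/1, 2/1, 2/3, 2/3, 2/3, 4/3, 4/5.
The maximum over both is 5; one such subsequence is 1, 23, 21, 23, 15.

5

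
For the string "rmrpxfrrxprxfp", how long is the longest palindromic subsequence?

8

Using dp[i][j] = 2 + dp[i+1][j−1] if the ends match, else max(dp[i+1][j], dp[i][j−1]):
dp[1][14] = 8. A witness is rpxrrxpr at positions 3,4,5,7,8,9,10,11.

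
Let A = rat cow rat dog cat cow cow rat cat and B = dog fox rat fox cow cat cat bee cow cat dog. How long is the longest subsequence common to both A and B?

Backtracking the LCS table gives one alignment: rat (A1,B3) → cow (A2,B5) → cat (A5,B7) → cow (A7,B9) → cat (A9,B10).
So the longest common subsequence has length 5.

5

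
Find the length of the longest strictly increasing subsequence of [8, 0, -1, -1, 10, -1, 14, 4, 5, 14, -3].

One longest increasing subsequence is 0, 4, 5, 14 (positions 2,8,9,10), of length 4; no longer one exists.

4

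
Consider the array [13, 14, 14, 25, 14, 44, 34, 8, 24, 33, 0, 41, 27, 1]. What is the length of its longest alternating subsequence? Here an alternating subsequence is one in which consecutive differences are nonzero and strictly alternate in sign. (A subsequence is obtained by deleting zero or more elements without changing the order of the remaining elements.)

Track the best alternating length ending on an up-step vs a down-step at each position: up/down = 1/1, 2/1, 2/1, 2/1, 2/3, 4/1, 4/5, 1/5, 6/5, 6/5, 1/7, 8/5, 8/9, 8/9.
The maximum over both is 9; one such subsequence is 13, 25, 14, 44, 8, 24, 0, 41, 27.

9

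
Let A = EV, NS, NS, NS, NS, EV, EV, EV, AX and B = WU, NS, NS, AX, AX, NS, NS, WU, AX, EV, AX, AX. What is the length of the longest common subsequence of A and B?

A longest common subsequence is NS, NS, NS, NS, EV, AX (length 6); the LCS DP confirms no longer common subsequence exists.

6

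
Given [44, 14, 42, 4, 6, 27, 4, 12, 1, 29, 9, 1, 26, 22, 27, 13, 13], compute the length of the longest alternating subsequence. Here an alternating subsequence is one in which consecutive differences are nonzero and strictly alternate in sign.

14

Track the best alternating length ending on an up-step vs a down-step at each position: up/down = 1/1, 1/2, 3/2, 1/4, 5/4, 5/4, 1/6, 7/6, 1/8, 9/4, 9/10, 1/10, 11/10, 11/12, 13/10, 11/14, 11/14.
The maximum over both is 14; one such subsequence is 44, 14, 42, 4, 6, 4, 12, 1, 29, 9, 26, 22, 27, 13.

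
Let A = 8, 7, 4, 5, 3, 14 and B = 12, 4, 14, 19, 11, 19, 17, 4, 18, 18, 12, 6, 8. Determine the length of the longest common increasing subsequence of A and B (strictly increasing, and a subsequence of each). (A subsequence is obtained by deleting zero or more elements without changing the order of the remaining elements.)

2

A longest common strictly increasing subsequence is 4, 14 (length 2); it appears in order in both A and B, and no longer such subsequence exists.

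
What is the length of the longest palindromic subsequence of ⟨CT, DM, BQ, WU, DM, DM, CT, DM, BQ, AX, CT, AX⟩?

One longest palindromic subsequence is CT BQ DM CT DM BQ CT (positions 1,3,5,7,8,9,11); it reads the same forward and backward, and the interval DP gives dp[1][12] = 7.

7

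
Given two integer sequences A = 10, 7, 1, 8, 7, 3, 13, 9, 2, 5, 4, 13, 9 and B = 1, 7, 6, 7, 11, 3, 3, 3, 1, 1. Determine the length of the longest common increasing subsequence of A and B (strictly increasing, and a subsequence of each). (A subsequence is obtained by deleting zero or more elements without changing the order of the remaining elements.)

For each value that appears in both, track the longest common increasing run ending there.
The best achievable length is 2; one witness is 1, 7 (A-positions 3,5, B-positions 1,2).

2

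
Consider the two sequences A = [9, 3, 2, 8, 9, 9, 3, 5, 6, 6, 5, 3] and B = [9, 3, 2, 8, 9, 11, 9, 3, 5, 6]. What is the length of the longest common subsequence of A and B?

9

Backtracking the LCS table gives one alignment: 9 (A1,B1) → 3 (A2,B2) → 2 (A3,B3) → 8 (A4,B4) → 9 (A5,B5) → 9 (A6,B7) → 3 (A7,B8) → 5 (A8,B9) → 6 (A10,B10).
So the longest common subsequence has length 9.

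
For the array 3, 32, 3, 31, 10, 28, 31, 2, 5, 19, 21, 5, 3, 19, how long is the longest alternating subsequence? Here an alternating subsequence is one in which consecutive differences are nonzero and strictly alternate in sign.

10

Track the best alternating length ending on an up-step vs a down-step at each position: up/down = 1/1, 2/1, 1/3, 4/3, 4/5, 6/5, 6/3, 1/7, 8/7, 8/7, 8/7, 8/9, 8/9, 10/9.
The maximum over both is 10; one such subsequence is 3, 32, 3, 31, 10, 28, 2, 19, 5, 19.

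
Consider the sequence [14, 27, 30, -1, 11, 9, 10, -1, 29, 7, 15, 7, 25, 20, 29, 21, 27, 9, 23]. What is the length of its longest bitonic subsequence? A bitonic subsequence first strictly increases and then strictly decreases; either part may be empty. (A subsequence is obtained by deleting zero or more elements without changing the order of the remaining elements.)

8

Let inc[i] be the LIS ending at i and dec[i] the longest strictly decreasing subsequence starting at i. inc = [1, 2, 3, 1, 2, 2, 3, 1, 4, 2, 4, 2, 5, 5, 6, 6, 7, 3, 7], dec = [4, 4, 5, 1, 3, 2, 2, 1, 4, 1, 2, 1, 3, 2, 3, 2, 2, 1, 1].
max_i inc[i]+dec[i]−1 = 8, with one witness -1, 9, 10, 15, 25, 29, 27, 23.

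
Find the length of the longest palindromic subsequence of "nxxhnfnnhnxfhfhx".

One longest palindromic subsequence is xhfhfhfhx (positions 2,4,6,9,12,13,14,15,16); it reads the same forward and backward, and the interval DP gives dp[1][16] = 9.

9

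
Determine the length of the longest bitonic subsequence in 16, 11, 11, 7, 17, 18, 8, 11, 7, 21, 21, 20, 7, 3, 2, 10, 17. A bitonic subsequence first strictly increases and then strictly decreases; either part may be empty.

One longest bitonic subsequence is 16, 17, 18, 21, 20, 7, 3, 2 (positions 1,5,6,10,12,13,14,15): it rises to 21 then falls. Length 8 is optimal.

8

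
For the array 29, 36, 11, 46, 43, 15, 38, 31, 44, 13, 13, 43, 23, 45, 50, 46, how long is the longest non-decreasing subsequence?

Scanning left to right, the best length ending at each element is: 29→1, 36→2, 11→1, 46→3, 43→3, 15→2, 38→3, 31→3, 44→4, 13→2, 13→3, 43→4, 23→4, 45→5, 50→6, 46→6.
So the longest non-decreasing subsequence has length 6, e.g. 29, 36, 43, 44, 45, 50.

6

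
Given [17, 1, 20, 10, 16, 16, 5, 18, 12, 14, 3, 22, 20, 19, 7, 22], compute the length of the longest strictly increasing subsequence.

6

Let dp[i] be the longest increasing subsequence ending at position i. Then dp = [1, 1, 2, 2, 3, 3, 2, 4, 3, 4, 2, 5, 5, 5, 3, 6].
The maximum is 6; one witness is 1, 10, 16, 18, 20, 22 at positions 2,4,5,8,13,16.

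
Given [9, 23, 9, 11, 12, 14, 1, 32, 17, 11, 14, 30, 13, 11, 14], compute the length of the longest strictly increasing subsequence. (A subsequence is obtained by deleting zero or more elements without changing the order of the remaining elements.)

Let dp[i] be the longest increasing subsequence ending at position i. Then dp = [1, 2, 1, 2, 3, 4, 1, 5, 5, 2, 4, 6, 4, 2, 5].
The maximum is 6; one witness is 9, 11, 12, 14, 17, 30 at positions 1,4,5,6,9,12.

6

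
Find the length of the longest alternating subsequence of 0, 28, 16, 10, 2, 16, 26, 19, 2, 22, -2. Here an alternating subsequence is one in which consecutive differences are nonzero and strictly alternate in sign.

7

Track the best alternating length ending on an up-step vs a down-step at each position: up/down = 1/1, 2/1, 2/3, 2/3, 2/3, 4/3, 4/3, 4/5, 2/5, 6/5, 1/7.
The maximum over both is 7; one such subsequence is 0, 28, 16, 26, 19, 22, -2.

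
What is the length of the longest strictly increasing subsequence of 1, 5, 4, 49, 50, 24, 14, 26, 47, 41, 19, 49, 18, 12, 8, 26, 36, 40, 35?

7

Scanning left to right, the best length ending at each element is: 1→1, 5→2, 4→2, 49→3, 50→4, 24→3, 14→3, 26→4, 47→5, 41→5, 19→4, 49→6, 18→4, 12→3, 8→3, 26→5, 36→6, 40→7, 35→6.
So the longest increasing subsequence has length 7, e.g. 1, 5, 14, 19, 26, 36, 40.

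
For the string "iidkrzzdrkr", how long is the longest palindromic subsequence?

6

Using dp[i][j] = 2 + dp[i+1][j−1] if the ends match, else max(dp[i+1][j], dp[i][j−1]):
dp[1][11] = 6. A witness is krzzrk at positions 4,5,6,7,9,10.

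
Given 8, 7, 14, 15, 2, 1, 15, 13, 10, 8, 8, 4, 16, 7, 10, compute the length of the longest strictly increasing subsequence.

Let dp[i] be the longest increasing subsequence ending at position i. Then dp = [1, 1, 2, 3, 1, 1, 3, 2, 2, 2, 2, 2, 4, 3, 4].
The maximum is 4; one witness is 8, 14, 15, 16 at positions 1,3,4,13.

4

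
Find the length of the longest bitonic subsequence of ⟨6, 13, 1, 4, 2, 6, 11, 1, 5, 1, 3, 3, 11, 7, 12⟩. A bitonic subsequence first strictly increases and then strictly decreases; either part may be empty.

One longest bitonic subsequence is 1, 4, 6, 11, 5, 3 (positions 3,4,6,7,9,12): it rises to 11 then falls. Length 6 is optimal.

6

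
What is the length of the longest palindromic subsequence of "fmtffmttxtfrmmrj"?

7

Using dp[i][j] = 2 + dp[i+1][j−1] if the ends match, else max(dp[i+1][j], dp[i][j−1]):
dp[1][16] = 7. A witness is mmtxtmm at positions 2,6,8,9,10,13,14.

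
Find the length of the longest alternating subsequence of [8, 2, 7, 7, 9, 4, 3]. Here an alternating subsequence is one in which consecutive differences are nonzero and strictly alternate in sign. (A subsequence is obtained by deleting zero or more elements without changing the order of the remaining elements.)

4

A longest alternating subsequence is 8, 2, 7, 4 (positions 1,2,3,6); its 3 consecutive differences strictly alternate in sign, and length 4 is optimal.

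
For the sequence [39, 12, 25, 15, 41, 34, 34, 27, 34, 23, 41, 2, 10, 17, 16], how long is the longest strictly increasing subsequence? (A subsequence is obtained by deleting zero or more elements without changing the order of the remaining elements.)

Scanning left to right, the best length ending at each element is: 39→1, 12→1, 25→2, 15→2, 41→3, 34→3, 34→3, 27→3, 34→4, 23→3, 41→5, 2→1, 10→2, 17→3, 16→3.
So the longest increasing subsequence has length 5, e.g. 12, 25, 27, 34, 41.

5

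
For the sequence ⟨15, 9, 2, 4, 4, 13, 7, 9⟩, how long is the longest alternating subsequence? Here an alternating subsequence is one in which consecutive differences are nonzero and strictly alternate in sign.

Track the best alternating length ending on an up-step vs a down-step at each position: up/down = 1/1, 1/2, 1/2, 3/2, 3/2, 3/2, 3/4, 5/4.
The maximum over both is 5; one such subsequence is 15, 9, 13, 7, 9.

5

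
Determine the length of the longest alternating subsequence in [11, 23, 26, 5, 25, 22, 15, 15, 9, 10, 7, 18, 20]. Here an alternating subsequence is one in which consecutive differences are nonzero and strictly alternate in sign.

8

A longest alternating subsequence is 11, 23, 5, 25, 9, 10, 7, 18 (positions 1,2,4,5,9,10,11,12); its 7 consecutive differences strictly alternate in sign, and length 8 is optimal.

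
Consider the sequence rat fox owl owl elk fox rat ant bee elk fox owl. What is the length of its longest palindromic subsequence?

6

One longest palindromic subsequence is rat fox owl owl fox rat (positions 1,2,3,4,6,7); it reads the same forward and backward, and the interval DP gives dp[1][12] = 6.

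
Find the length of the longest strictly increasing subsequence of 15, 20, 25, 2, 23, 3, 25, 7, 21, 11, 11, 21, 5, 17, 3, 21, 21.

6

Scanning left to right, the best length ending at each element is: 15→1, 20→2, 25→3, 2→1, 23→3, 3→2, 25→4, 7→3, 21→4, 11→4, 11→4, 21→5, 5→3, 17→5, 3→2, 21→6, 21→6.
So the longest increasing subsequence has length 6, e.g. 2, 3, 7, 11, 17, 21.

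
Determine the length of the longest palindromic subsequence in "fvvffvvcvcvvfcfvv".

Using dp[i][j] = 2 + dp[i+1][j−1] if the ends match, else max(dp[i+1][j], dp[i][j−1]):
dp[1][17] = 15. A witness is vvffvvcvcvvffvv at positions 2,3,4,5,6,7,8,9,10,11,12,13,15,16,17.

15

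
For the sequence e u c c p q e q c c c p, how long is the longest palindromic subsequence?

Using dp[i][j] = 2 + dp[i+1][j−1] if the ends match, else max(dp[i+1][j], dp[i][j−1]):
dp[1][12] = 7. A witness is ccqeqcc at positions 3,4,6,7,8,10,11.

7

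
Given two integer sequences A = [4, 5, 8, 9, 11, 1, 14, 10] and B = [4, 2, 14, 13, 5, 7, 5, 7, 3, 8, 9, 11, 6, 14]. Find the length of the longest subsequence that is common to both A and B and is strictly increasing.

6

For each value that appears in both, track the longest common increasing run ending there.
The best achievable length is 6; one witness is 4, 5, 8, 9, 11, 14 (A-positions 1,2,3,4,5,7, B-positions 1,5,10,11,12,14).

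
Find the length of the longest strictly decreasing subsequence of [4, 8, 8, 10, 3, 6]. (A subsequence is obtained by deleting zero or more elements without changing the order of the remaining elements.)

2

Let dp[i] be the longest decreasing subsequence ending at position i. Then dp = [1, 1, 1, 1, 2, 2].
The maximum is 2; one witness is 4, 3 at positions 1,5.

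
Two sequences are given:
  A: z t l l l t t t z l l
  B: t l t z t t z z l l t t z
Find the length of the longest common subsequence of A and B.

8

A longest common subsequence is tltttzll (length 8); the LCS DP confirms no longer common subsequence exists.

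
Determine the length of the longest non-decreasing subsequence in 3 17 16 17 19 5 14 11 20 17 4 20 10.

6

Scanning left to right, the best length ending at each element is: 3→1, 17→2, 16→2, 17→3, 19→4, 5→2, 14→3, 11→3, 20→5, 17→4, 4→2, 20→6, 10→3.
So the longest non-decreasing subsequence has length 6, e.g. 3, 17, 17, 19, 20, 20.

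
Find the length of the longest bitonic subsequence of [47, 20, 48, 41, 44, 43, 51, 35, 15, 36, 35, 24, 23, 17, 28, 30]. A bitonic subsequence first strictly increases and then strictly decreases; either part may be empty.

One longest bitonic subsequence is 47, 48, 44, 43, 36, 35, 24, 23, 17 (positions 1,3,5,6,10,11,12,13,14): it rises to 48 then falls. Length 9 is optimal.

9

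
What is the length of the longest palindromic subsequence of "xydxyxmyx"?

Using dp[i][j] = 2 + dp[i+1][j−1] if the ends match, else max(dp[i+1][j], dp[i][j−1]):
dp[1][9] = 7. A witness is xyxyxyx at positions 1,2,4,5,6,8,9.

7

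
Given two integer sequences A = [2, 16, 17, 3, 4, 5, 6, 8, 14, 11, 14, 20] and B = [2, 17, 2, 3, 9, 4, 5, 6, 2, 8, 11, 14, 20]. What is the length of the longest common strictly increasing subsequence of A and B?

9

For each value that appears in both, track the longest common increasing run ending there.
The best achievable length is 9; one witness is 2, 3, 4, 5, 6, 8, 11, 14, 20 (A-positions 1,4,5,6,7,8,10,11,12, B-positions 1,4,6,7,8,10,11,12,13).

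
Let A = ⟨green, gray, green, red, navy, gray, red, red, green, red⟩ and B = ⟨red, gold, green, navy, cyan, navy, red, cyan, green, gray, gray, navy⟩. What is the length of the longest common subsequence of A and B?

4

Backtracking the LCS table gives one alignment: green (A1,B3) → navy (A5,B6) → red (A7,B7) → green (A9,B9).
So the longest common subsequence has length 4.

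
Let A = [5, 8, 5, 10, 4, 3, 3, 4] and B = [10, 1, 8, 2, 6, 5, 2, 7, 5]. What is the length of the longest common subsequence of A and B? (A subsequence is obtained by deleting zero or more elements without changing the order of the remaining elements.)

Backtracking the LCS table gives one alignment: 5 (A1,B6) → 5 (A3,B9).
So the longest common subsequence has length 2.

2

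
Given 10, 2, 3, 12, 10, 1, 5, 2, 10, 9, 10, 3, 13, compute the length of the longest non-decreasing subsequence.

One longest non-decreasing subsequence is 2, 3, 10, 10, 10, 13 (positions 2,3,5,9,11,13), of length 6; no longer one exists.

6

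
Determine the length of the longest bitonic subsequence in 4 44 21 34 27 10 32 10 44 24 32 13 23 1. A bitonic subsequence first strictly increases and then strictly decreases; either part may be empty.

8

One longest bitonic subsequence is 4, 21, 27, 32, 44, 32, 23, 1 (positions 1,3,5,7,9,11,13,14): it rises to 44 then falls. Length 8 is optimal.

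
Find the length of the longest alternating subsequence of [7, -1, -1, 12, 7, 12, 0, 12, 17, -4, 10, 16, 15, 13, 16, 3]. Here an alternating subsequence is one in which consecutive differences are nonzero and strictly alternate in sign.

Track the best alternating length ending on an up-step vs a down-step at each position: up/down = 1/1, 1/2, 1/2, 3/1, 3/4, 5/1, 3/6, 7/1, 7/1, 1/8, 9/8, 9/8, 9/10, 9/10, 11/8, 9/12.
The maximum over both is 12; one such subsequence is 7, -1, 12, 7, 12, 0, 12, -4, 16, 15, 16, 3.

12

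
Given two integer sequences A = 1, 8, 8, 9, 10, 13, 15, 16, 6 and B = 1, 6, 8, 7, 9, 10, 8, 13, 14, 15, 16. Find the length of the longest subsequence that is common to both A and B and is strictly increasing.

For each value that appears in both, track the longest common increasing run ending there.
The best achievable length is 7; one witness is 1, 8, 9, 10, 13, 15, 16 (A-positions 1,2,4,5,6,7,8, B-positions 1,3,5,6,8,10,11).

7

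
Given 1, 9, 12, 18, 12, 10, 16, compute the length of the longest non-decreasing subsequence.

5

Scanning left to right, the best length ending at each element is: 1→1, 9→2, 12→3, 18→4, 12→4, 10→3, 16→5.
So the longest non-decreasing subsequence has length 5, e.g. 1, 9, 12, 12, 16.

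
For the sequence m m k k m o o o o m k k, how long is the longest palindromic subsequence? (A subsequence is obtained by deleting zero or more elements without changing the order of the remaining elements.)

One longest palindromic subsequence is kkmoooomkk (positions 3,4,5,6,7,8,9,10,11,12); it reads the same forward and backward, and the interval DP gives dp[1][12] = 10.

10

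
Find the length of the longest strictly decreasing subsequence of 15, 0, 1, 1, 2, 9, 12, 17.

Let dp[i] be the longest decreasing subsequence ending at position i. Then dp = [1, 2, 2, 2, 2, 2, 2, 1].
The maximum is 2; one witness is 15, 0 at positions 1,2.

2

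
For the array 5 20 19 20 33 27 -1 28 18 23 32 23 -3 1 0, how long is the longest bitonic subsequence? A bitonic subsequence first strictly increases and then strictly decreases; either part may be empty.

One longest bitonic subsequence is 5, 19, 20, 27, 28, 32, 23, 1, 0 (positions 1,3,4,6,8,11,12,14,15): it rises to 32 then falls. Length 9 is optimal.

9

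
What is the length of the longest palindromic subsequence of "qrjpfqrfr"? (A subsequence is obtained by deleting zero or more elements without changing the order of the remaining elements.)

5

One longest palindromic subsequence is rfrfr (positions 2,5,7,8,9); it reads the same forward and backward, and the interval DP gives dp[1][9] = 5.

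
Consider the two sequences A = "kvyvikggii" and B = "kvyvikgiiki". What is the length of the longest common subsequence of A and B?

A longest common subsequence is kvyvikgii (length 9); the LCS DP confirms no longer common subsequence exists.

9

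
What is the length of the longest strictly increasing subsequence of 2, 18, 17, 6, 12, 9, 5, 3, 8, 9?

Let dp[i] be the longest increasing subsequence ending at position i. Then dp = [1, 2, 2, 2, 3, 3, 2, 2, 3, 4].
The maximum is 4; one witness is 2, 6, 8, 9 at positions 1,4,9,10.

4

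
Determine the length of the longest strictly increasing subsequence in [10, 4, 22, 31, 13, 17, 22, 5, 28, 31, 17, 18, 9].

Let dp[i] be the longest increasing subsequence ending at position i. Then dp = [1, 1, 2, 3, 2, 3, 4, 2, 5, 6, 3, 4, 3].
The maximum is 6; one witness is 10, 13, 17, 22, 28, 31 at positions 1,5,6,7,9,10.

6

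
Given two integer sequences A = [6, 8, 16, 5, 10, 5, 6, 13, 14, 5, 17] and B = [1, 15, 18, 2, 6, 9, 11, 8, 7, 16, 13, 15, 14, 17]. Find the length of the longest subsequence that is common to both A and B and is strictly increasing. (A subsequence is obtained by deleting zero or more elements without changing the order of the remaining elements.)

For each value that appears in both, track the longest common increasing run ending there.
The best achievable length is 5; one witness is 6, 8, 13, 14, 17 (A-positions 1,2,8,9,11, B-positions 5,8,11,13,14).

5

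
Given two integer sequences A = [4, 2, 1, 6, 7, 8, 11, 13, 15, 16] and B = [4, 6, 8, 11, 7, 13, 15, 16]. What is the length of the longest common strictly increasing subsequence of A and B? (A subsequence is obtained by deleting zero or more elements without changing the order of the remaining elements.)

7

A longest common strictly increasing subsequence is 4, 6, 8, 11, 13, 15, 16 (length 7); it appears in order in both A and B, and no longer such subsequence exists.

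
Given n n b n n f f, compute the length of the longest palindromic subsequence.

Using dp[i][j] = 2 + dp[i+1][j−1] if the ends match, else max(dp[i+1][j], dp[i][j−1]):
dp[1][7] = 5. A witness is nnbnn at positions 1,2,3,4,5.

5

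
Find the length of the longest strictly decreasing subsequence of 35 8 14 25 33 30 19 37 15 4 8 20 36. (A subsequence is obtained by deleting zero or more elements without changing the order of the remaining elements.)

6

One longest decreasing subsequence is 35, 33, 30, 19, 15, 4 (positions 1,5,6,7,9,10), of length 6; no longer one exists.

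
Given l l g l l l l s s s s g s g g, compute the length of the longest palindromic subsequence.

7

One longest palindromic subsequence is gsssssg (positions 3,8,9,10,11,13,15); it reads the same forward and backward, and the interval DP gives dp[1][15] = 7.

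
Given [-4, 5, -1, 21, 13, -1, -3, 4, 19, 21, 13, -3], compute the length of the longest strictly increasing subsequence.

Scanning left to right, the best length ending at each element is: -4→1, 5→2, -1→2, 21→3, 13→3, -1→2, -3→2, 4→3, 19→4, 21→5, 13→4, -3→2.
So the longest increasing subsequence has length 5, e.g. -4, 5, 13, 19, 21.

5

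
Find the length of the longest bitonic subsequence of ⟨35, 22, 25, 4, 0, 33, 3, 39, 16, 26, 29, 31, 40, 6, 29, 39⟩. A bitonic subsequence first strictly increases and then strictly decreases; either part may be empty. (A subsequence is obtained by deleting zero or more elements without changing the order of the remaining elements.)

8

One longest bitonic subsequence is 0, 3, 16, 26, 29, 31, 40, 39 (positions 5,7,9,10,11,12,13,16): it rises to 40 then falls. Length 8 is optimal.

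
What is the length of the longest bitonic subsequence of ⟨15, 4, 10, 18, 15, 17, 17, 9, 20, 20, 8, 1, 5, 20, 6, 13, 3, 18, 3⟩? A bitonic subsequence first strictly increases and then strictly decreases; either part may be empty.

8

Let inc[i] be the LIS ending at i and dec[i] the longest strictly decreasing subsequence starting at i. inc = [1, 1, 2, 3, 3, 4, 4, 2, 5, 5, 2, 1, 2, 5, 3, 4, 2, 5, 2], dec = [6, 2, 5, 6, 5, 5, 5, 4, 4, 4, 3, 1, 2, 3, 2, 2, 1, 2, 1].
max_i inc[i]+dec[i]−1 = 8, with one witness 4, 10, 18, 17, 9, 8, 6, 3.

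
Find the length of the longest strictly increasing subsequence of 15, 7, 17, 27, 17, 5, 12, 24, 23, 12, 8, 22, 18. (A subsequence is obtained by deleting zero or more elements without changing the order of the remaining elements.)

3

Scanning left to right, the best length ending at each element is: 15→1, 7→1, 17→2, 27→3, 17→2, 5→1, 12→2, 24→3, 23→3, 12→2, 8→2, 22→3, 18→3.
So the longest increasing subsequence has length 3, e.g. 15, 17, 27.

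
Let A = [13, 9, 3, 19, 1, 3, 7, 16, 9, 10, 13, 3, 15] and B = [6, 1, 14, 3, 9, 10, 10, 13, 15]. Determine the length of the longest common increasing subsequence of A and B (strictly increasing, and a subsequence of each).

A longest common strictly increasing subsequence is 1, 3, 9, 10, 13, 15 (length 6); it appears in order in both A and B, and no longer such subsequence exists.

6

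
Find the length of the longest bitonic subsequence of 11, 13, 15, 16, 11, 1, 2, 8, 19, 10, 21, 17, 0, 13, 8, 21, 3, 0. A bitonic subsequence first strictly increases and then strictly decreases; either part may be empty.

11

Let inc[i] be the LIS ending at i and dec[i] the longest strictly decreasing subsequence starting at i. inc = [1, 2, 3, 4, 1, 1, 2, 3, 5, 4, 6, 5, 1, 5, 3, 6, 3, 1], dec = [5, 6, 6, 6, 5, 2, 2, 3, 6, 4, 6, 5, 1, 4, 3, 3, 2, 1].
max_i inc[i]+dec[i]−1 = 11, with one witness 11, 13, 15, 16, 19, 21, 17, 13, 8, 3, 0.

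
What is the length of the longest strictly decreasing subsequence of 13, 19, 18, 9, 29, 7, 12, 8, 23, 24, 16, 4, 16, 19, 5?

5

One longest decreasing subsequence is 19, 18, 9, 7, 4 (positions 2,3,4,6,12), of length 5; no longer one exists.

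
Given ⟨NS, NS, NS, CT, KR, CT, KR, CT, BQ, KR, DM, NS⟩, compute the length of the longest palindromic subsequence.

One longest palindromic subsequence is NS KR CT KR CT KR NS (positions 1,5,6,7,8,10,12); it reads the same forward and backward, and the interval DP gives dp[1][12] = 7.

7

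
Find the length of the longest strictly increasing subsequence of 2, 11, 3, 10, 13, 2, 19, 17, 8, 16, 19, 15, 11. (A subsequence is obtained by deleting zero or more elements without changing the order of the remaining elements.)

6

Let dp[i] be the longest increasing subsequence ending at position i. Then dp = [1, 2, 2, 3, 4, 1, 5, 5, 3, 5, 6, 5, 4].
The maximum is 6; one witness is 2, 3, 10, 13, 17, 19 at positions 1,3,4,5,8,11.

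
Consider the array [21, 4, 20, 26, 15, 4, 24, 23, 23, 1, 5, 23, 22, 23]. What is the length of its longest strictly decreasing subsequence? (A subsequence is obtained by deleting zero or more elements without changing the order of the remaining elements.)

Scanning left to right, the best length ending at each element is: 21→1, 4→2, 20→2, 26→1, 15→3, 4→4, 24→2, 23→3, 23→3, 1→5, 5→4, 23→3, 22→4, 23→3.
So the longest decreasing subsequence has length 5, e.g. 21, 20, 15, 4, 1.

5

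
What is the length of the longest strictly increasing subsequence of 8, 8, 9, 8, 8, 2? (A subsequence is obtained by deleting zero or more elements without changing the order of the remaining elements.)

One longest increasing subsequence is 8, 9 (positions 1,3), of length 2; no longer one exists.

2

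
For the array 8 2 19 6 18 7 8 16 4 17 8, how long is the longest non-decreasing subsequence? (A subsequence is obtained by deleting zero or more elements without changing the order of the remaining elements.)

6

Let dp[i] be the longest non-decreasing subsequence ending at position i. Then dp = [1, 1, 2, 2, 3, 3, 4, 5, 2, 6, 5].
The maximum is 6; one witness is 2, 6, 7, 8, 16, 17 at positions 2,4,6,7,8,10.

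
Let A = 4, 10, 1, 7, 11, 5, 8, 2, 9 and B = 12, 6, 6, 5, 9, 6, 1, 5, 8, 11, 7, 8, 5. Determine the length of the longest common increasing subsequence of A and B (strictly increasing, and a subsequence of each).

3

For each value that appears in both, track the longest common increasing run ending there.
The best achievable length is 3; one witness is 1, 5, 8 (A-positions 3,6,7, B-positions 7,8,9).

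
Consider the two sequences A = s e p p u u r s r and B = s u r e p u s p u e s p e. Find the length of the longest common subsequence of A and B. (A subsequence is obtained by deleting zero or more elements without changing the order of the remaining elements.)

6

A longest common subsequence is seppus (length 6); the LCS DP confirms no longer common subsequence exists.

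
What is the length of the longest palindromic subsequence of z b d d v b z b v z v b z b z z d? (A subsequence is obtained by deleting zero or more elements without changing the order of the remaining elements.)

Using dp[i][j] = 2 + dp[i+1][j−1] if the ends match, else max(dp[i+1][j], dp[i][j−1]):
dp[1][17] = 11. A witness is dbzbvzvbzbd at positions 3,6,7,8,9,10,11,12,13,14,17.

11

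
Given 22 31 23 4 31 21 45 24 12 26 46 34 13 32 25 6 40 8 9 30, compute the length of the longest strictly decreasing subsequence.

Scanning left to right, the best length ending at each element is: 22→1, 31→1, 23→2, 4→3, 31→1, 21→3, 45→1, 24→2, 12→4, 26→2, 46→1, 34→2, 13→4, 32→3, 25→4, 6→5, 40→2, 8→5, 9→5, 30→4.
So the longest decreasing subsequence has length 5, e.g. 31, 23, 21, 12, 6.

5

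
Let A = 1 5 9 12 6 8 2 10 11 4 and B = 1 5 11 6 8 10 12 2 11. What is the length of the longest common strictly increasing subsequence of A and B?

6

For each value that appears in both, track the longest common increasing run ending there.
The best achievable length is 6; one witness is 1, 5, 6, 8, 10, 11 (A-positions 1,2,5,6,8,9, B-positions 1,2,4,5,6,9).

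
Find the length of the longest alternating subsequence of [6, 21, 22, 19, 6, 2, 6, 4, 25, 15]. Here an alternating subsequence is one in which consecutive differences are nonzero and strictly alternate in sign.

7

Track the best alternating length ending on an up-step vs a down-step at each position: up/down = 1/1, 2/1, 2/1, 2/3, 1/3, 1/3, 4/3, 4/5, 6/1, 6/7.
The maximum over both is 7; one such subsequence is 6, 21, 2, 6, 4, 25, 15.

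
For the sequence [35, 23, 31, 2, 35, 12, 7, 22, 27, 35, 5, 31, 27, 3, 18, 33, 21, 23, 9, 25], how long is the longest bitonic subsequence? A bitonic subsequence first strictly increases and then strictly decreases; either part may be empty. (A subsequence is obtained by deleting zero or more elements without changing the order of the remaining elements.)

9

Let inc[i] be the LIS ending at i and dec[i] the longest strictly decreasing subsequence starting at i. inc = [1, 1, 2, 1, 3, 2, 2, 3, 4, 5, 2, 5, 4, 2, 3, 6, 4, 5, 3, 6], dec = [6, 5, 5, 1, 5, 4, 3, 3, 3, 5, 2, 4, 3, 1, 2, 3, 2, 2, 1, 1].
max_i inc[i]+dec[i]−1 = 9, with one witness 2, 12, 22, 27, 35, 31, 27, 23, 9.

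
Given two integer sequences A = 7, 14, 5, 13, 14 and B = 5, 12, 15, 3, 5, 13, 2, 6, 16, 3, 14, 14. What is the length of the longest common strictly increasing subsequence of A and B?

For each value that appears in both, track the longest common increasing run ending there.
The best achievable length is 3; one witness is 5, 13, 14 (A-positions 3,4,5, B-positions 1,6,11).

3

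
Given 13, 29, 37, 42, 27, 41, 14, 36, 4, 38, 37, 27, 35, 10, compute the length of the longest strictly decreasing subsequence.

One longest decreasing subsequence is 42, 41, 38, 37, 27, 10 (positions 4,6,10,11,12,14), of length 6; no longer one exists.

6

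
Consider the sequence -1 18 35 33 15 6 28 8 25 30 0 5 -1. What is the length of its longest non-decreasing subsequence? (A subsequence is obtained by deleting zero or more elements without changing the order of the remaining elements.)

5

One longest non-decreasing subsequence is -1, 6, 8, 25, 30 (positions 1,6,8,9,10), of length 5; no longer one exists.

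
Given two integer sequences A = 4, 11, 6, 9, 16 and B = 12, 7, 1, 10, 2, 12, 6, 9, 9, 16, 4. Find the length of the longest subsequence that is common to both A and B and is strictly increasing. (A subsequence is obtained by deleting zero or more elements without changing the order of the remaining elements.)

3

For each value that appears in both, track the longest common increasing run ending there.
The best achievable length is 3; one witness is 6, 9, 16 (A-positions 3,4,5, B-positions 7,8,10).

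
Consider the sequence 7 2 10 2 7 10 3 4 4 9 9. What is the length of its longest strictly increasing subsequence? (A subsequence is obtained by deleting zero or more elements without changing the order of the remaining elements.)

One longest increasing subsequence is 2, 3, 4, 9 (positions 2,7,8,10), of length 4; no longer one exists.

4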